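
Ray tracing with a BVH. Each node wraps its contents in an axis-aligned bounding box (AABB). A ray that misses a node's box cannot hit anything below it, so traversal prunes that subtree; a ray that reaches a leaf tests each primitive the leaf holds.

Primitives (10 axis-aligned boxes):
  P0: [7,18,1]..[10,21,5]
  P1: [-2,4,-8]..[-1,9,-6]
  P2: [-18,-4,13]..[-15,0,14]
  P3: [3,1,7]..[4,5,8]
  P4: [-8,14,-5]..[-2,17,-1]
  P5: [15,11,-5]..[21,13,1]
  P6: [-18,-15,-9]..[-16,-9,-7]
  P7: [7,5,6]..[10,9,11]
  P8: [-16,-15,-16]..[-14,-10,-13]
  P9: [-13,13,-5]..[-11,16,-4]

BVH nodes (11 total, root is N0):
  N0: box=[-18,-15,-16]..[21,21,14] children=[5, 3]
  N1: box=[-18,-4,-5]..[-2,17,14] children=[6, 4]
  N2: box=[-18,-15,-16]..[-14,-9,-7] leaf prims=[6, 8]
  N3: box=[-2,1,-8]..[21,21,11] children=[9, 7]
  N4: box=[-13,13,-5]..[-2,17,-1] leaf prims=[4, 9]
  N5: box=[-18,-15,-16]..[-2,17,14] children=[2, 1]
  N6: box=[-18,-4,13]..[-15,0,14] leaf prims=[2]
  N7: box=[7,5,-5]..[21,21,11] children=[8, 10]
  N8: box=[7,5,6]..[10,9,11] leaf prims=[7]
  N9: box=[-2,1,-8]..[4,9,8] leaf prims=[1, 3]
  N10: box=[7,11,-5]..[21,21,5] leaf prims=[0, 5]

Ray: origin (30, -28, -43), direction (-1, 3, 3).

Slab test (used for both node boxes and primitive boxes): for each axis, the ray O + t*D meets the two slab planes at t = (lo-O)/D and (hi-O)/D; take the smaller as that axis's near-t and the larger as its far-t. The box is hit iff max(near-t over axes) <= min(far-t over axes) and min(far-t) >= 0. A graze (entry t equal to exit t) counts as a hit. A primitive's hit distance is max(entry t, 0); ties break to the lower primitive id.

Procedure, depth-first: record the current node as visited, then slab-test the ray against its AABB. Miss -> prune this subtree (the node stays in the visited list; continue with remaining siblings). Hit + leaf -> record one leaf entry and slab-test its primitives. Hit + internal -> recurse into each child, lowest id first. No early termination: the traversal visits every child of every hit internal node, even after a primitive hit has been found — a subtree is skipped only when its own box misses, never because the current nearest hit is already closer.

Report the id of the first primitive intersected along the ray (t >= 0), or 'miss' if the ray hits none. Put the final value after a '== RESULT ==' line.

Traverse from the root:
N0 x:[9,48] y:[13/3,49/3] z:[9,19] -> hit [9,49/3], descend [3, 5]
  N3 x:[9,32] y:[29/3,49/3] z:[35/3,18] -> hit [35/3,49/3], descend [7, 9]
    N7 x:[9,23] y:[11,49/3] z:[38/3,18] -> hit [38/3,49/3], descend [8, 10]
      N8 x:[20,23] y:[11,37/3] z:[49/3,18] -> miss, prune
      N10 x:[9,23] y:[13,49/3] z:[38/3,16] -> hit [13,16] leaf, test {P0(miss), P5@t=13}
    N9 x:[26,32] y:[29/3,37/3] z:[35/3,17] -> miss, prune
  N5 x:[32,48] y:[13/3,15] z:[9,19] -> miss, prune

order=[0, 3, 7, 8, 10, 9, 5]  |boxes|=7  |leaves|=1  hit=P5

== RESULT ==
5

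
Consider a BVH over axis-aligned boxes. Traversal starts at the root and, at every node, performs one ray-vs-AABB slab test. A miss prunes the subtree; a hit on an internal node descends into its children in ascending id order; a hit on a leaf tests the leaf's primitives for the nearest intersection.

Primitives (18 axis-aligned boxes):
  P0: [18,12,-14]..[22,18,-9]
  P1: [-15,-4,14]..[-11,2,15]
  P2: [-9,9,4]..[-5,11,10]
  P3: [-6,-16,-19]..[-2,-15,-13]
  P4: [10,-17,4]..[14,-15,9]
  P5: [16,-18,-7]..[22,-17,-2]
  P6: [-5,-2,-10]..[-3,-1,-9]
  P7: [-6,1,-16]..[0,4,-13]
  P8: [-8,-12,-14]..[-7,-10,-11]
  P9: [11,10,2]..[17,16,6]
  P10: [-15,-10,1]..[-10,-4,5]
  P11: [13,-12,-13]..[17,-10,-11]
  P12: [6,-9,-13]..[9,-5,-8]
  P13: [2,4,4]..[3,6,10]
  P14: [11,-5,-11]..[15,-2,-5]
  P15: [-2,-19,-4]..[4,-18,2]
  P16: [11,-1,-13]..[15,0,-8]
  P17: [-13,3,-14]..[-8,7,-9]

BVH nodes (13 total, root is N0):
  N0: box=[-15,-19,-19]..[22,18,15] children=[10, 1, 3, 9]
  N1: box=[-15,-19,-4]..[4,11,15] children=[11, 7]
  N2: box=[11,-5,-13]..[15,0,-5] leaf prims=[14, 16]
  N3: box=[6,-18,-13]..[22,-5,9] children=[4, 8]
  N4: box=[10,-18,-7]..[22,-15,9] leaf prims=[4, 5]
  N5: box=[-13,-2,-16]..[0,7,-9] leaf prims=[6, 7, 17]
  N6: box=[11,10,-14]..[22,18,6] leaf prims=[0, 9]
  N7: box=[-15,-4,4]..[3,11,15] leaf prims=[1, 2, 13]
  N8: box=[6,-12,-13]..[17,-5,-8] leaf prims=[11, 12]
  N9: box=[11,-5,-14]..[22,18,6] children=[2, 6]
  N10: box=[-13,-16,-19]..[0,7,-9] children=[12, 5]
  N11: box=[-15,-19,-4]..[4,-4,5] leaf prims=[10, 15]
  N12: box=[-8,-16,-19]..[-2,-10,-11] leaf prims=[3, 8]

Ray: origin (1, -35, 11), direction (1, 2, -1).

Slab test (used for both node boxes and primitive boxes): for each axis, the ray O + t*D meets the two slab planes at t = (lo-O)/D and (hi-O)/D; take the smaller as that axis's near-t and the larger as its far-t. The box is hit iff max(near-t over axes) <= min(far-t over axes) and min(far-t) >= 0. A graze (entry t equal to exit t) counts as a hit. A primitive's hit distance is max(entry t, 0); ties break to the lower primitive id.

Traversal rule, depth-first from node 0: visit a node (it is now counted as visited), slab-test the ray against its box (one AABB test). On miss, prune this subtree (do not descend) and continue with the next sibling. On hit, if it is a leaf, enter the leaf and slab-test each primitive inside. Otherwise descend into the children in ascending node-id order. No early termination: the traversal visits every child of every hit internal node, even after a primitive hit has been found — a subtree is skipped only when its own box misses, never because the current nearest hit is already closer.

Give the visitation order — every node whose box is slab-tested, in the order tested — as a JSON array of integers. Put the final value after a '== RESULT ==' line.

Traverse from the root:
N0 x:[-16,21] y:[8,53/2] z:[-4,30] -> hit [8,21], descend [1, 3, 9, 10]
  N1 x:[-16,3] y:[8,23] z:[-4,15] -> miss, prune
  N3 x:[5,21] y:[17/2,15] z:[2,24] -> hit [17/2,15], descend [4, 8]
    N4 x:[9,21] y:[17/2,10] z:[2,18] -> hit [9,10] leaf, test {P4(miss), P5(miss)}
    N8 x:[5,16] y:[23/2,15] z:[19,24] -> miss, prune
  N9 x:[10,21] y:[15,53/2] z:[5,25] -> hit [15,21], descend [2, 6]
    N2 x:[10,14] y:[15,35/2] z:[16,24] -> miss, prune
    N6 x:[10,21] y:[45/2,53/2] z:[5,25] -> miss, prune
  N10 x:[-14,-1] y:[19/2,21] z:[20,30] -> miss, prune

order=[0, 1, 3, 4, 8, 9, 2, 6, 10]  |boxes|=9  |leaves|=1  hit=miss

== RESULT ==
[0, 1, 3, 4, 8, 9, 2, 6, 10]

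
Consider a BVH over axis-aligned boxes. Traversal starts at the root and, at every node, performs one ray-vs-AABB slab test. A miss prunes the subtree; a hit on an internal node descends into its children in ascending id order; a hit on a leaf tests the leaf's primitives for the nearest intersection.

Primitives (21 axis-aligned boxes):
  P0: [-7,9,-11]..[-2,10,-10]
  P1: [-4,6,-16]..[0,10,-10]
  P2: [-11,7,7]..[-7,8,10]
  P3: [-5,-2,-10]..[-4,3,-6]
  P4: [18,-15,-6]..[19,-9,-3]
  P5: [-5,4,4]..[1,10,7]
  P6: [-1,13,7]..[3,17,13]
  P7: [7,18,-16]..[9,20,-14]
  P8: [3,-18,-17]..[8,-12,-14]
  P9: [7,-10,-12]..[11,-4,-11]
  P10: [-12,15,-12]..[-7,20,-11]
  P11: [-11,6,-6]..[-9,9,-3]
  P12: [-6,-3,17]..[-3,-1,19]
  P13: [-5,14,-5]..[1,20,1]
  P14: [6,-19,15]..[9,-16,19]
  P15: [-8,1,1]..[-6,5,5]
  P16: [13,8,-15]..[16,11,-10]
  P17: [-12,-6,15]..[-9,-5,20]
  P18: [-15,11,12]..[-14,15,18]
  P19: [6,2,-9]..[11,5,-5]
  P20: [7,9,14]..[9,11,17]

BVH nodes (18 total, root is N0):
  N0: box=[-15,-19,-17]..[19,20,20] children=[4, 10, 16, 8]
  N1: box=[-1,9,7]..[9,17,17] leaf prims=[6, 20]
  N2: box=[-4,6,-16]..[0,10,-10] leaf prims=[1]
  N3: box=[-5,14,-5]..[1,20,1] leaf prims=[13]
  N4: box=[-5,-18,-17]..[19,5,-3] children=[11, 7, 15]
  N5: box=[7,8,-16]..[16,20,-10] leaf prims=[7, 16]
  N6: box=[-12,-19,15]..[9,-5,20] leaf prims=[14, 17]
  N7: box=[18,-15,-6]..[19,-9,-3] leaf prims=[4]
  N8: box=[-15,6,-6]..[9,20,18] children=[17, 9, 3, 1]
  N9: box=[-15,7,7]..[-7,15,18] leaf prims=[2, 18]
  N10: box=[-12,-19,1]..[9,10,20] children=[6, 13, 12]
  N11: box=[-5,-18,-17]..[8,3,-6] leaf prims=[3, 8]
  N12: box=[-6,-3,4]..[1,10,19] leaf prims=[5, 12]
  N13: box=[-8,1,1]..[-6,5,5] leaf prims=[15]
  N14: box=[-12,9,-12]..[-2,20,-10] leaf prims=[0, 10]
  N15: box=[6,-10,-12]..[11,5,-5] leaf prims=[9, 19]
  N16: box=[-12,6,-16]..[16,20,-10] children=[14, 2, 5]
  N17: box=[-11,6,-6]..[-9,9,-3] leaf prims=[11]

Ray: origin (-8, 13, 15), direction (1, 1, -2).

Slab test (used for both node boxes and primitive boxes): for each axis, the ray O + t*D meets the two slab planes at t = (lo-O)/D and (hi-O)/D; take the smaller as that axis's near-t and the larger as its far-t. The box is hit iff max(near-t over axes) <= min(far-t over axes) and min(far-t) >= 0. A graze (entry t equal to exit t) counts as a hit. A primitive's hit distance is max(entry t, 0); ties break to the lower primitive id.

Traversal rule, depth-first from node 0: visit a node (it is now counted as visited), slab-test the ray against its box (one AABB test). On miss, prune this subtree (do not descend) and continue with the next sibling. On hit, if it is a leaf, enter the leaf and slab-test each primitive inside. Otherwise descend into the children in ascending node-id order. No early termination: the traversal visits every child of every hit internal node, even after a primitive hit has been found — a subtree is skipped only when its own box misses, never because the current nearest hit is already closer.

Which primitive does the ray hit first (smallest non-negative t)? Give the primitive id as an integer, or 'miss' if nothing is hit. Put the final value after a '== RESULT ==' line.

Walk:
N0 x:[-7,27] y:[-32,7] z:[-5/2,16] -> hit [-5/2,7], descend [4, 8, 10, 16]
  N4 x:[3,27] y:[-31,-8] z:[9,16] -> miss, prune
  N8 x:[-7,17] y:[-7,7] z:[-3/2,21/2] -> hit [-3/2,7], descend [1, 3, 9, 17]
    N1 x:[7,17] y:[-4,4] z:[-1,4] -> miss, prune
    N3 x:[3,9] y:[1,7] z:[7,10] -> hit [7,7] leaf, test {P13@t=7}
    N9 x:[-7,1] y:[-6,2] z:[-3/2,4] -> hit [-3/2,1] leaf, test {P2(miss), P18(miss)}
    N17 x:[-3,-1] y:[-7,-4] z:[9,21/2] -> miss, prune
  N10 x:[-4,17] y:[-32,-3] z:[-5/2,7] -> miss, prune
  N16 x:[-4,24] y:[-7,7] z:[25/2,31/2] -> miss, prune

Summary -> nodes [0, 4, 8, 1, 3, 9, 17, 10, 16]; box-tests=9; leaf-entries=2; first=P13

== RESULT ==
13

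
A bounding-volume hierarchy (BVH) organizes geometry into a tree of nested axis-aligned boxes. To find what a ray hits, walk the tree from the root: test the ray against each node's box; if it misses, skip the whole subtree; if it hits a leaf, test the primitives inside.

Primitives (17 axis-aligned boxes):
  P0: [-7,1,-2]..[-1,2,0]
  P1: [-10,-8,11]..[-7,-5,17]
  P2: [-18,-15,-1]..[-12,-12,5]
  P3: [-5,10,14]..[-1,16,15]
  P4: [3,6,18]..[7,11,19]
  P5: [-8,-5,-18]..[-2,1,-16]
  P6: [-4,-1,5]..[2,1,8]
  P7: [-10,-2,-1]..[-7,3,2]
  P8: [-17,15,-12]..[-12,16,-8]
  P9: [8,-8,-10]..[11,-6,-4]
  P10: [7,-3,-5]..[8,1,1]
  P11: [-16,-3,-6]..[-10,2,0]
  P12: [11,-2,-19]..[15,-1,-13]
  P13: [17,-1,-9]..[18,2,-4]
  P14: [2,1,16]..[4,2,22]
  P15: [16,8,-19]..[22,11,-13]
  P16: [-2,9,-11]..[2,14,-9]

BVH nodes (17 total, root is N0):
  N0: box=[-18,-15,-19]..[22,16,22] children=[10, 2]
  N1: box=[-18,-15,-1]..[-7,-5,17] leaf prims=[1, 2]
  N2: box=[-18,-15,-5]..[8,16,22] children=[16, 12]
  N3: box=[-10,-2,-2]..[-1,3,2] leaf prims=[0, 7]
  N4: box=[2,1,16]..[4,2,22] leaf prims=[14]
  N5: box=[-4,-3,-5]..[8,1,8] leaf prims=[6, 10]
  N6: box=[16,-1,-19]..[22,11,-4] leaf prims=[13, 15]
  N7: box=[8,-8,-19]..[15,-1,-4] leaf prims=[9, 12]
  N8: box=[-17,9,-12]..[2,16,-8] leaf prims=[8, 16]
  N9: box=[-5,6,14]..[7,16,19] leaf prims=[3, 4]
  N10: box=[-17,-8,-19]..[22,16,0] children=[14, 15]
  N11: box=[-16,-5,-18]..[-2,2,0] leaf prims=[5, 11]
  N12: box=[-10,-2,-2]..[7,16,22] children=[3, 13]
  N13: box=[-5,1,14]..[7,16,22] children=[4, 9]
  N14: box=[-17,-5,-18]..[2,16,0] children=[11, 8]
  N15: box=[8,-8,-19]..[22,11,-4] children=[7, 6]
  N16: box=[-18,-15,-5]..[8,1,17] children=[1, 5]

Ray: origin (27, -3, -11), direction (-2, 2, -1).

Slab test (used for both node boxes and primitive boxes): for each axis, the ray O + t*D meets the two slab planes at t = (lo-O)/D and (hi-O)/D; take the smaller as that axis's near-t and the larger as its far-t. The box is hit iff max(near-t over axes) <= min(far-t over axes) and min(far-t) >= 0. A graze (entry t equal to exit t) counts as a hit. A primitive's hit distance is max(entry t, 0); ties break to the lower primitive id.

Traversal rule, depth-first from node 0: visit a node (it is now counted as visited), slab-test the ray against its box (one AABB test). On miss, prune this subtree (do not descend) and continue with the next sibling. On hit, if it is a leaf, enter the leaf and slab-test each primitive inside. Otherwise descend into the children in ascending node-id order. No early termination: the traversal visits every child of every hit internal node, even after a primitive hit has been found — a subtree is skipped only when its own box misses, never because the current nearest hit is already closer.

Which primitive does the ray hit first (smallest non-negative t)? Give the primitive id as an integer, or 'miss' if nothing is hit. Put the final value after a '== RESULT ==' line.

Trace the traversal:
N0 x:[5/2,45/2] y:[-6,19/2] z:[-33,8] -> hit [5/2,8], descend [2, 10]
  N2 x:[19/2,45/2] y:[-6,19/2] z:[-33,-6] -> miss, prune
  N10 x:[5/2,22] y:[-5/2,19/2] z:[-11,8] -> hit [5/2,8], descend [14, 15]
    N14 x:[25/2,22] y:[-1,19/2] z:[-11,7] -> miss, prune
    N15 x:[5/2,19/2] y:[-5/2,7] z:[-7,8] -> hit [5/2,7], descend [6, 7]
      N6 x:[5/2,11/2] y:[1,7] z:[-7,8] -> hit [5/2,11/2] leaf, test {P13(miss), P15@t=11/2}
      N7 x:[6,19/2] y:[-5/2,1] z:[-7,8] -> miss, prune

7 AABB tests over nodes [0, 2, 10, 14, 15, 6, 7]; 1 leaf entered; closest P15.

== RESULT ==
15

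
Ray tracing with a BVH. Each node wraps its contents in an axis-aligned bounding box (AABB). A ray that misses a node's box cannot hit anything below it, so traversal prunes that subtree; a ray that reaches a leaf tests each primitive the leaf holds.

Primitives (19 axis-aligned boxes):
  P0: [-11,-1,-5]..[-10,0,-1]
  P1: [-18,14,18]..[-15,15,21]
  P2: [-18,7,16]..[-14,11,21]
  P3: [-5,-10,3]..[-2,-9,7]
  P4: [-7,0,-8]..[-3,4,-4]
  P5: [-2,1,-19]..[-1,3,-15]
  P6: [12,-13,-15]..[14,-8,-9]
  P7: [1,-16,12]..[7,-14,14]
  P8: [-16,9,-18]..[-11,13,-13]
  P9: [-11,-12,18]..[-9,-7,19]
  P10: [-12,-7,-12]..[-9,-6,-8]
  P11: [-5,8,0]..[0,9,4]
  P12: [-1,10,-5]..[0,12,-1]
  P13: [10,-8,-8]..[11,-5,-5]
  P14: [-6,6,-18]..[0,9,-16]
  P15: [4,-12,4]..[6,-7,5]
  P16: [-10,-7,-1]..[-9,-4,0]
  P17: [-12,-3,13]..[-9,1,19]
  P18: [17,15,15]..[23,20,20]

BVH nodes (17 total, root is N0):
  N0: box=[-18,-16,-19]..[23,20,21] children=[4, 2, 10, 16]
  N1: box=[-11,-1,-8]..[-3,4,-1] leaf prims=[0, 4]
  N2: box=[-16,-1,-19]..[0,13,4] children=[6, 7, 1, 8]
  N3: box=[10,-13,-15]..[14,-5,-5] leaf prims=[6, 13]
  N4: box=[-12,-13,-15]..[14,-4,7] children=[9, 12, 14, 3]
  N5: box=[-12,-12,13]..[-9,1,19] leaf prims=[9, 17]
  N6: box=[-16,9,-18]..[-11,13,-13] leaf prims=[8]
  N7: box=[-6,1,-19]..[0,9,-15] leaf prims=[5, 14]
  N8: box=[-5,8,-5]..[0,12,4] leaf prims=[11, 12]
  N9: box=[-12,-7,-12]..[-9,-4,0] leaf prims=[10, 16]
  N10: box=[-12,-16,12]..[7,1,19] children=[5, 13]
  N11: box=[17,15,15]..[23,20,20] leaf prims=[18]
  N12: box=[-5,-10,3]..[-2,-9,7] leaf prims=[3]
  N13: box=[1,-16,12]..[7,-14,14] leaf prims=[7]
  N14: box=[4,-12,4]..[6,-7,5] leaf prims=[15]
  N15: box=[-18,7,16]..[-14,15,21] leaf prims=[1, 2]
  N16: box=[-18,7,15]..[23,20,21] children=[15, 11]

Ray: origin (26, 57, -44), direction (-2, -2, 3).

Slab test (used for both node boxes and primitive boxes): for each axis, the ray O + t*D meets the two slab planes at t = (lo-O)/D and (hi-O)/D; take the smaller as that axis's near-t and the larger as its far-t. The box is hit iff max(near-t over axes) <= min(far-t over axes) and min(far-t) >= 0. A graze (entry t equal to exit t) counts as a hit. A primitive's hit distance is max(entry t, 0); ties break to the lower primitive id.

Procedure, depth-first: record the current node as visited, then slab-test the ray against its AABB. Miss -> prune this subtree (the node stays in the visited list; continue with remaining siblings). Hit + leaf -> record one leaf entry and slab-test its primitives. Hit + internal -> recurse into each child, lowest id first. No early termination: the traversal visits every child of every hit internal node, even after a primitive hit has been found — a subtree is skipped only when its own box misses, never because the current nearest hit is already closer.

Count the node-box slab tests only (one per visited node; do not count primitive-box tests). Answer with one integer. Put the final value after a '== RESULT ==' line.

Traverse from the root:
N0 x:[3/2,22] y:[37/2,73/2] z:[25/3,65/3] -> hit [37/2,65/3], descend [2, 4, 10, 16]
  N2 x:[13,21] y:[22,29] z:[25/3,16] -> miss, prune
  N4 x:[6,19] y:[61/2,35] z:[29/3,17] -> miss, prune
  N10 x:[19/2,19] y:[28,73/2] z:[56/3,21] -> miss, prune
  N16 x:[3/2,22] y:[37/2,25] z:[59/3,65/3] -> hit [59/3,65/3], descend [11, 15]
    N11 x:[3/2,9/2] y:[37/2,21] z:[59/3,64/3] -> miss, prune
    N15 x:[20,22] y:[21,25] z:[20,65/3] -> hit [21,65/3] leaf, test {P1@t=21, P2(miss)}

Visited [0, 2, 4, 10, 16, 11, 15]. Tests: 7 box, 1 leaf. Nearest: P1.

== RESULT ==
7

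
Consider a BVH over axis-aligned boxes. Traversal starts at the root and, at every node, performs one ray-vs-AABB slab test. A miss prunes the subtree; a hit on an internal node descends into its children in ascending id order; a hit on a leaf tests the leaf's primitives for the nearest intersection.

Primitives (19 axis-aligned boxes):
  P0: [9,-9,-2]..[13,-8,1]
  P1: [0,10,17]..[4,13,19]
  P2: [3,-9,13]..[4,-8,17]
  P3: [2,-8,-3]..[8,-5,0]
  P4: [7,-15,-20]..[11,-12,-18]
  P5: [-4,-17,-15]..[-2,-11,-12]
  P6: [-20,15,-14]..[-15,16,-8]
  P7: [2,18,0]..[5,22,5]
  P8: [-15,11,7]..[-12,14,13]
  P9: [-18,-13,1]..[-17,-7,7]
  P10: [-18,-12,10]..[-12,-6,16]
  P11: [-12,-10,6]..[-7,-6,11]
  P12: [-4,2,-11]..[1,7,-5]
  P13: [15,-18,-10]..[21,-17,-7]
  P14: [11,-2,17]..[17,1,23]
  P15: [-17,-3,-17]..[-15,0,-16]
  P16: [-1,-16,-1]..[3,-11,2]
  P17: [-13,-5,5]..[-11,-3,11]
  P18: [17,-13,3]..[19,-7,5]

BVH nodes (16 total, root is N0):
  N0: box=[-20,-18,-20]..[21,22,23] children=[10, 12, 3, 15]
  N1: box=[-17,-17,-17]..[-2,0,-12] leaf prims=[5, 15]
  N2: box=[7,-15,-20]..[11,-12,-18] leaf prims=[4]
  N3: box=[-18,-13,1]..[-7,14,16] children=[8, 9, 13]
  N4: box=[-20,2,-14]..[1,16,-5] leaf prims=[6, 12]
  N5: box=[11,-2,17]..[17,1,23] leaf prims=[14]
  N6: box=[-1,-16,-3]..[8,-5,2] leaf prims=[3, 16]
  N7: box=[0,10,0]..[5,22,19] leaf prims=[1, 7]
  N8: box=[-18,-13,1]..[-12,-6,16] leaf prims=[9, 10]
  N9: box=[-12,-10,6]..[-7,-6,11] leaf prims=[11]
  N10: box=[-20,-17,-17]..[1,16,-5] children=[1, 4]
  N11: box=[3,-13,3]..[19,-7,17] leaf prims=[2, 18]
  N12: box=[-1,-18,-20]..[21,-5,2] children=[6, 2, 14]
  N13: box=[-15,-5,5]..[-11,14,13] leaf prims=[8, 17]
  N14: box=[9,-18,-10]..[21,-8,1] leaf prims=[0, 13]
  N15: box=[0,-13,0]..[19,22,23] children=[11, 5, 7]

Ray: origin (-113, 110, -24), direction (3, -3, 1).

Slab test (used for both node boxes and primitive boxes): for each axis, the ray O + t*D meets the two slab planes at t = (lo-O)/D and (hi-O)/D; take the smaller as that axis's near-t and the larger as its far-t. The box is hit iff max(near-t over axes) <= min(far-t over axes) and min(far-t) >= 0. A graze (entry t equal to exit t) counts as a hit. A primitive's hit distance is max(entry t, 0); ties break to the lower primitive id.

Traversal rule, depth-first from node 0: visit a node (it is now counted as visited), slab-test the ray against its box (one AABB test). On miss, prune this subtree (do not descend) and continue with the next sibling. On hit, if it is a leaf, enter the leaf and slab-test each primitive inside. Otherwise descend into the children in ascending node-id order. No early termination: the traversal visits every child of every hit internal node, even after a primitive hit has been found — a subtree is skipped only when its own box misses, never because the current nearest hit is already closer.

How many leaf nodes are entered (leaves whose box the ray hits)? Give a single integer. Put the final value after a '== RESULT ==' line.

Trace the traversal:
N0 x:[31,134/3] y:[88/3,128/3] z:[4,47] -> hit [31,128/3], descend [3, 10, 12, 15]
  N3 x:[95/3,106/3] y:[32,41] z:[25,40] -> hit [32,106/3], descend [8, 9, 13]
    N8 x:[95/3,101/3] y:[116/3,41] z:[25,40] -> miss, prune
    N9 x:[101/3,106/3] y:[116/3,40] z:[30,35] -> miss, prune
    N13 x:[98/3,34] y:[32,115/3] z:[29,37] -> hit [98/3,34] leaf, test {P8@t=98/3, P17(miss)}
  N10 x:[31,38] y:[94/3,127/3] z:[7,19] -> miss, prune
  N12 x:[112/3,134/3] y:[115/3,128/3] z:[4,26] -> miss, prune
  N15 x:[113/3,44] y:[88/3,41] z:[24,47] -> hit [113/3,41], descend [5, 7, 11]
    N5 x:[124/3,130/3] y:[109/3,112/3] z:[41,47] -> miss, prune
    N7 x:[113/3,118/3] y:[88/3,100/3] z:[24,43] -> miss, prune
    N11 x:[116/3,44] y:[39,41] z:[27,41] -> hit [39,41] leaf, test {P2(miss), P18(miss)}

order=[0, 3, 8, 9, 13, 10, 12, 15, 5, 7, 11]  |boxes|=11  |leaves|=2  hit=P8

== RESULT ==
2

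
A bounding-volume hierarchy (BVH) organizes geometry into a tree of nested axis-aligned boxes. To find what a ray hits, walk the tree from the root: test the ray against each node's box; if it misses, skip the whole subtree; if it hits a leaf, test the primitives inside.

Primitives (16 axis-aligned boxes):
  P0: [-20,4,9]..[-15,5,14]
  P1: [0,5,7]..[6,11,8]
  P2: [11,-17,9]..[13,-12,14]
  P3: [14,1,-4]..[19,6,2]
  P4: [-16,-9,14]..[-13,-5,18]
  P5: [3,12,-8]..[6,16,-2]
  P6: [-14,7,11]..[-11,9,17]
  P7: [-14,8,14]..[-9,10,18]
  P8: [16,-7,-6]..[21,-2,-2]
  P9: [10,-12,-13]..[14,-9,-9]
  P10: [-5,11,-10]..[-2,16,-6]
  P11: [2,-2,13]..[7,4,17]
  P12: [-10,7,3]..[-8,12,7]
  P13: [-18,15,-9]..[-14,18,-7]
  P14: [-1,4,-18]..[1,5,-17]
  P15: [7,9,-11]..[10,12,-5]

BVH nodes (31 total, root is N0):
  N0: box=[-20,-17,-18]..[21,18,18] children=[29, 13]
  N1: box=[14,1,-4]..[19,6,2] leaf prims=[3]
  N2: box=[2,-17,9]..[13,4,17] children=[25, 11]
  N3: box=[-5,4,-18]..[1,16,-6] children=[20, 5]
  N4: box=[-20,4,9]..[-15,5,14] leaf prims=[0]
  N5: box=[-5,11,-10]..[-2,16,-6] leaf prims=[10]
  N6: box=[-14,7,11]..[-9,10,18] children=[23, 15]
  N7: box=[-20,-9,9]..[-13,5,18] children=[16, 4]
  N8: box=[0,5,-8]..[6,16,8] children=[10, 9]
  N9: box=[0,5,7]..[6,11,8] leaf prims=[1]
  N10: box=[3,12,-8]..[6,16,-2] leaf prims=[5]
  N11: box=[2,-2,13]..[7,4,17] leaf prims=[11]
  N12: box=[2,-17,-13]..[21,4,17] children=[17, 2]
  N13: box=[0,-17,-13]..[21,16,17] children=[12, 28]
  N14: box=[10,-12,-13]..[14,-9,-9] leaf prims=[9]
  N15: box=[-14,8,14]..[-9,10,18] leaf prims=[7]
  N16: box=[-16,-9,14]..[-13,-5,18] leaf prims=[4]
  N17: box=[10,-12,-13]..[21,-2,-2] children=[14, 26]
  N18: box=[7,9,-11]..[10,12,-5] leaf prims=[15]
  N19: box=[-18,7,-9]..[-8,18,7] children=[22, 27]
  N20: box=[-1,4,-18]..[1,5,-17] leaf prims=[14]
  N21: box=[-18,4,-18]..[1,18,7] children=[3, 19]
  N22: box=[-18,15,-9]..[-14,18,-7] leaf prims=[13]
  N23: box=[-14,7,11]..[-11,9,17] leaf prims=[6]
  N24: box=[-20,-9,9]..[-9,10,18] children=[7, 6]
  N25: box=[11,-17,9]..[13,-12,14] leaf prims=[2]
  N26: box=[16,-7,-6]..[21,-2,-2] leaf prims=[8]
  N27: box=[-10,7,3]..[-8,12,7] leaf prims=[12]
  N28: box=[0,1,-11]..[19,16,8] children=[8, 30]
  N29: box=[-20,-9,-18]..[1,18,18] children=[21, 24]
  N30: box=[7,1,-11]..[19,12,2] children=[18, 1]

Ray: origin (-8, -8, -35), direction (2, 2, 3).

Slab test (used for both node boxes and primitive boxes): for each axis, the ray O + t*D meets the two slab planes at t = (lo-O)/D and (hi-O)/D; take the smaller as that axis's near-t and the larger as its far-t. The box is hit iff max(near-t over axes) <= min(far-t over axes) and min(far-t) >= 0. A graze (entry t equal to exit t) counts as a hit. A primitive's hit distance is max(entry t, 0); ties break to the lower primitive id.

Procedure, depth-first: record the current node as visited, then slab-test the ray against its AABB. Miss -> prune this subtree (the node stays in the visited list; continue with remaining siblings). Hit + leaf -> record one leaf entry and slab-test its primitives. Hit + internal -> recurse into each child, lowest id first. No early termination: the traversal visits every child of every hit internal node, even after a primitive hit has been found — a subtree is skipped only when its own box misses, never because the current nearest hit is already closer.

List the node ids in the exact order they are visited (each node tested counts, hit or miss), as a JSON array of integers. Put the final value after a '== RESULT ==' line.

Trace the traversal:
N0 x:[-6,29/2] y:[-9/2,13] z:[17/3,53/3] -> hit [17/3,13], descend [13, 29]
  N13 x:[4,29/2] y:[-9/2,12] z:[22/3,52/3] -> hit [22/3,12], descend [12, 28]
    N12 x:[5,29/2] y:[-9/2,6] z:[22/3,52/3] -> miss, prune
    N28 x:[4,27/2] y:[9/2,12] z:[8,43/3] -> hit [8,12], descend [8, 30]
      N8 x:[4,7] y:[13/2,12] z:[9,43/3] -> miss, prune
      N30 x:[15/2,27/2] y:[9/2,10] z:[8,37/3] -> hit [8,10], descend [1, 18]
        N1 x:[11,27/2] y:[9/2,7] z:[31/3,37/3] -> miss, prune
        N18 x:[15/2,9] y:[17/2,10] z:[8,10] -> hit [17/2,9] leaf, test {P15@t=17/2}
  N29 x:[-6,9/2] y:[-1/2,13] z:[17/3,53/3] -> miss, prune

order=[0, 13, 12, 28, 8, 30, 1, 18, 29]  |boxes|=9  |leaves|=1  hit=P15

== RESULT ==
[0, 13, 12, 28, 8, 30, 1, 18, 29]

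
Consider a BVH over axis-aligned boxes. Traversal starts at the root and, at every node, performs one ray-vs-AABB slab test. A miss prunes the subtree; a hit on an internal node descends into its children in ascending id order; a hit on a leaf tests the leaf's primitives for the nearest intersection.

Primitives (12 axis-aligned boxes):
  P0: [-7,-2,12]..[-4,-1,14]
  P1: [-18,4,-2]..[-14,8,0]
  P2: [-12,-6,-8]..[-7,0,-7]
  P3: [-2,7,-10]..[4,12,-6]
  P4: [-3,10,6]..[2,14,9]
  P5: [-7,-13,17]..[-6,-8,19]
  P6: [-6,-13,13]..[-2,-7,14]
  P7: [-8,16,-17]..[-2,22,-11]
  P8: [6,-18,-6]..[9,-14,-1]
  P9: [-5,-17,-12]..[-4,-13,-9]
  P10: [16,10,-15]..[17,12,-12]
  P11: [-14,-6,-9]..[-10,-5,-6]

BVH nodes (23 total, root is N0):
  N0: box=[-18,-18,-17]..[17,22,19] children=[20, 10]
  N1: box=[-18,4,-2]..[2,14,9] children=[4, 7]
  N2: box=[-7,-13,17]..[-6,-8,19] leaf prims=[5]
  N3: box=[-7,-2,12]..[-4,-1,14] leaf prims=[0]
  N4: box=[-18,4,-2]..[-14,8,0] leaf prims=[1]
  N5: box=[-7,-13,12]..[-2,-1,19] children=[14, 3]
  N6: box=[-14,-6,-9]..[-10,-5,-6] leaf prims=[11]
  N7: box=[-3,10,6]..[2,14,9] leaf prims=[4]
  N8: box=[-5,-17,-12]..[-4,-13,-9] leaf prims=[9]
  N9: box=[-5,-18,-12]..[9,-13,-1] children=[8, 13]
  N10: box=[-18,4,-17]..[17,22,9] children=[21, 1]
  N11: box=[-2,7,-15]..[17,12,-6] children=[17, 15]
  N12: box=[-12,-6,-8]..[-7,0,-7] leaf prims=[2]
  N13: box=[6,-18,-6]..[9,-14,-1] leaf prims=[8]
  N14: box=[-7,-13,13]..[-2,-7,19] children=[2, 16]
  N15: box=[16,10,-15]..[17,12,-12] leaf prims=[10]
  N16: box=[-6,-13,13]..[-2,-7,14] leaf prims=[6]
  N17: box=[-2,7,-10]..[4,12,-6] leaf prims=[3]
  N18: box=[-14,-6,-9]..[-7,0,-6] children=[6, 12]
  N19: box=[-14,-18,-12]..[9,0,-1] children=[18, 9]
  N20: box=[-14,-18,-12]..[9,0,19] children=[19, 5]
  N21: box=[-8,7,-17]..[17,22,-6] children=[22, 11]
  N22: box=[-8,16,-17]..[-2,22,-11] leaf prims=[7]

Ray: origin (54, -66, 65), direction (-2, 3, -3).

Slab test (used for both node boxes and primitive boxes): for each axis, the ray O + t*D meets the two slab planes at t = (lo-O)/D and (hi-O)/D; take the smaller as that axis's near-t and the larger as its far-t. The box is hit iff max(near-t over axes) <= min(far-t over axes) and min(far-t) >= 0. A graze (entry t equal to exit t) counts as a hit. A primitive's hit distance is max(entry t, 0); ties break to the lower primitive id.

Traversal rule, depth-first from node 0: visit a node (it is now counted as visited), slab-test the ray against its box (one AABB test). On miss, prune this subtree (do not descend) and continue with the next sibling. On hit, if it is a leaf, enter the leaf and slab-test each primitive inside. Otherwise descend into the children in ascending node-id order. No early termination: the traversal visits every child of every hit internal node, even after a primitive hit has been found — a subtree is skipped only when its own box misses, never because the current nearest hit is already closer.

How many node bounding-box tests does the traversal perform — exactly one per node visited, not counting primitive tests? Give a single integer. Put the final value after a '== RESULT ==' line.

Traverse from the root:
N0 x:[37/2,36] y:[16,88/3] z:[46/3,82/3] -> hit [37/2,82/3], descend [10, 20]
  N10 x:[37/2,36] y:[70/3,88/3] z:[56/3,82/3] -> hit [70/3,82/3], descend [1, 21]
    N1 x:[26,36] y:[70/3,80/3] z:[56/3,67/3] -> miss, prune
    N21 x:[37/2,31] y:[73/3,88/3] z:[71/3,82/3] -> hit [73/3,82/3], descend [11, 22]
      N11 x:[37/2,28] y:[73/3,26] z:[71/3,80/3] -> hit [73/3,26], descend [15, 17]
        N15 x:[37/2,19] y:[76/3,26] z:[77/3,80/3] -> miss, prune
        N17 x:[25,28] y:[73/3,26] z:[71/3,25] -> hit [25,25] leaf, test {P3@t=25}
      N22 x:[28,31] y:[82/3,88/3] z:[76/3,82/3] -> miss, prune
  N20 x:[45/2,34] y:[16,22] z:[46/3,77/3] -> miss, prune

order=[0, 10, 1, 21, 11, 15, 17, 22, 20]  |boxes|=9  |leaves|=1  hit=P3

== RESULT ==
9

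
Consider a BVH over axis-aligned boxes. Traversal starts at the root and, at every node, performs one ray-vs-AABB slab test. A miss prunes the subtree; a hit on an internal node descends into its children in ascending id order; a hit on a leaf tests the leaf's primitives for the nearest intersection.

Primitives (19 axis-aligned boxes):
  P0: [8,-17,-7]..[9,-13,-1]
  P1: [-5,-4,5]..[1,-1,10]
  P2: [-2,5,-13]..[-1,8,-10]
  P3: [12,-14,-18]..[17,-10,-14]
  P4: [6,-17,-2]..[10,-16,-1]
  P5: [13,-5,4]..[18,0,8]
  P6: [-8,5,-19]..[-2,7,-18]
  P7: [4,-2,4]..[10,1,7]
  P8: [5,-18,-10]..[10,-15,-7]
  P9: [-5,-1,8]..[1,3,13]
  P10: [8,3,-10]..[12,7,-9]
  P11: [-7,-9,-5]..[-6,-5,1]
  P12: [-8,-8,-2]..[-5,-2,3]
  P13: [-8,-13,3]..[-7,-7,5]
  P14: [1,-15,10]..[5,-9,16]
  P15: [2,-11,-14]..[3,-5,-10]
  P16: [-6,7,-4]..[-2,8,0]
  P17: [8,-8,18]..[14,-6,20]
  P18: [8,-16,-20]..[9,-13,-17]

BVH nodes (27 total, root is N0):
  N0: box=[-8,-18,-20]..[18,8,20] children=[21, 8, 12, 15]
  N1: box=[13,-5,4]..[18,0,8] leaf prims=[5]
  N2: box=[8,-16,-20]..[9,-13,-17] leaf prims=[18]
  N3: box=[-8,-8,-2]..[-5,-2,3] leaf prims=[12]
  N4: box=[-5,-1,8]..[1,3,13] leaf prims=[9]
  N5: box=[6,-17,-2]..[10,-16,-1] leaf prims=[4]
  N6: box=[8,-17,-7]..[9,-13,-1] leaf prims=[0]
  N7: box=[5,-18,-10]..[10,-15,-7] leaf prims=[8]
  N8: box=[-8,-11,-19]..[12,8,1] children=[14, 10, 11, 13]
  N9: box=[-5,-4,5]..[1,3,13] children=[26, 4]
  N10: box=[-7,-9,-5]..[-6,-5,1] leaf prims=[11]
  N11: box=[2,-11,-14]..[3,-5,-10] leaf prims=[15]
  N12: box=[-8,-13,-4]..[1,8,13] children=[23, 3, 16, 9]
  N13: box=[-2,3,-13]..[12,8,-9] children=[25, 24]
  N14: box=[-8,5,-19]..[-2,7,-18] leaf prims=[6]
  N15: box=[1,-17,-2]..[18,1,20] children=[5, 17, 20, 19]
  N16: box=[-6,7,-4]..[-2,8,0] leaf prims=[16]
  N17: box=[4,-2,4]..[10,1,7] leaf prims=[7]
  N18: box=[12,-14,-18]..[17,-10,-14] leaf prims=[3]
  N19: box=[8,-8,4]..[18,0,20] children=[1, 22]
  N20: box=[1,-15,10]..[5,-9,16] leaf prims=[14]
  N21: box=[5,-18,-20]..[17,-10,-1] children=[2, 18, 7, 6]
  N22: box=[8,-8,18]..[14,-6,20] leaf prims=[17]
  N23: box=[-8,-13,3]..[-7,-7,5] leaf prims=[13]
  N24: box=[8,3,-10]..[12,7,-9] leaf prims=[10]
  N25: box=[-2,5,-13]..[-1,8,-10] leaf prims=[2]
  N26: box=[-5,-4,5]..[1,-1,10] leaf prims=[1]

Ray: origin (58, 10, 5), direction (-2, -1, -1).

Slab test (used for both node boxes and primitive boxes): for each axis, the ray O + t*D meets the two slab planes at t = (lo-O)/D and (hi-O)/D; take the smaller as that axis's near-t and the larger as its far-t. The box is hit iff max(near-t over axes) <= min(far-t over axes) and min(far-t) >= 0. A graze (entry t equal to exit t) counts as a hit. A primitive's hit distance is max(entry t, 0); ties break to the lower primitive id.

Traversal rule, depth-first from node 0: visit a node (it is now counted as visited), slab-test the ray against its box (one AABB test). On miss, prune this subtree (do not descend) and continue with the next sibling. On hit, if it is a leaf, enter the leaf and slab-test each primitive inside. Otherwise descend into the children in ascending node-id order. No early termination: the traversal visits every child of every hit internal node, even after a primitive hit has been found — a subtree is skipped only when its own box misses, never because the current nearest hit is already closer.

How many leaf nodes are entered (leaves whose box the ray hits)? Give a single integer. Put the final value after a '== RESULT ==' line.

Trace the traversal:
N0 x:[20,33] y:[2,28] z:[-15,25] -> hit [20,25], descend [8, 12, 15, 21]
  N8 x:[23,33] y:[2,21] z:[4,24] -> miss, prune
  N12 x:[57/2,33] y:[2,23] z:[-8,9] -> miss, prune
  N15 x:[20,57/2] y:[9,27] z:[-15,7] -> miss, prune
  N21 x:[41/2,53/2] y:[20,28] z:[6,25] -> hit [41/2,25], descend [2, 6, 7, 18]
    N2 x:[49/2,25] y:[23,26] z:[22,25] -> hit [49/2,25] leaf, test {P18@t=49/2}
    N6 x:[49/2,25] y:[23,27] z:[6,12] -> miss, prune
    N7 x:[24,53/2] y:[25,28] z:[12,15] -> miss, prune
    N18 x:[41/2,23] y:[20,24] z:[19,23] -> hit [41/2,23] leaf, test {P3@t=41/2}

Visited [0, 8, 12, 15, 21, 2, 6, 7, 18]. Tests: 9 box, 2 leaf. Nearest: P3.

== RESULT ==
2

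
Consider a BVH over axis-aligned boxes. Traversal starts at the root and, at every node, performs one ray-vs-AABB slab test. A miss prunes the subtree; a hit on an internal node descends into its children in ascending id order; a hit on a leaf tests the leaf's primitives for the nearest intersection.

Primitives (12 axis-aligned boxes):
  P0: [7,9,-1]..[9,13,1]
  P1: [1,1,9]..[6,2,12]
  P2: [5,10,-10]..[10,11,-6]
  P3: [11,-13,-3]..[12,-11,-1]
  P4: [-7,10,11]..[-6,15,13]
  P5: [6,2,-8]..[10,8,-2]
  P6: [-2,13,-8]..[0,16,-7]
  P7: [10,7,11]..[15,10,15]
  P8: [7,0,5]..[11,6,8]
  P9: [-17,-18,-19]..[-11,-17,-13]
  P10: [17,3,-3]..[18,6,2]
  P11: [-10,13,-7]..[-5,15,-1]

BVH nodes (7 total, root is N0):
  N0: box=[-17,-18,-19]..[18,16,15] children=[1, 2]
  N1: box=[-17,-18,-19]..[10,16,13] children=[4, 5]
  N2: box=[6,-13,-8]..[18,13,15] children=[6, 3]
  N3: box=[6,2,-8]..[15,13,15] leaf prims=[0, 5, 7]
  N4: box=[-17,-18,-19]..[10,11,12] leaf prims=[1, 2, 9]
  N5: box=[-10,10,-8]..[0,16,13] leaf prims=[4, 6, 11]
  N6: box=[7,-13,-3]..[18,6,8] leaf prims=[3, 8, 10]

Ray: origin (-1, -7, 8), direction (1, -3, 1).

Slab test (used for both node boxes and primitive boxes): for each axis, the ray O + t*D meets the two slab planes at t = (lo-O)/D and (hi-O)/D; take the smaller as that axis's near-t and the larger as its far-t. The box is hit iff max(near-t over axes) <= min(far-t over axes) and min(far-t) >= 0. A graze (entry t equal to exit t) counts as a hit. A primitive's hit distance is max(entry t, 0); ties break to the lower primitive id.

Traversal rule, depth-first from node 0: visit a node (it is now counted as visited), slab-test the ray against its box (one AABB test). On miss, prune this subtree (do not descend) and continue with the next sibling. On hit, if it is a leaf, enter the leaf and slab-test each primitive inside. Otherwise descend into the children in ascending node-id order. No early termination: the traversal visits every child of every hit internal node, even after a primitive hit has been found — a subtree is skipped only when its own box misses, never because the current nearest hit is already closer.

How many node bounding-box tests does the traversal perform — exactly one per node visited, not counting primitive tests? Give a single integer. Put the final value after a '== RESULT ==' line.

Walk:
N0 x:[-16,19] y:[-23/3,11/3] z:[-27,7] -> hit [-23/3,11/3], descend [1, 2]
  N1 x:[-16,11] y:[-23/3,11/3] z:[-27,5] -> hit [-23/3,11/3], descend [4, 5]
    N4 x:[-16,11] y:[-6,11/3] z:[-27,4] -> hit [-6,11/3] leaf, test {P1(miss), P2(miss), P9(miss)}
    N5 x:[-9,1] y:[-23/3,-17/3] z:[-16,5] -> miss, prune
  N2 x:[7,19] y:[-20/3,2] z:[-16,7] -> miss, prune

Visited [0, 1, 4, 5, 2]. Tests: 5 box, 1 leaf. Nearest: miss.

== RESULT ==
5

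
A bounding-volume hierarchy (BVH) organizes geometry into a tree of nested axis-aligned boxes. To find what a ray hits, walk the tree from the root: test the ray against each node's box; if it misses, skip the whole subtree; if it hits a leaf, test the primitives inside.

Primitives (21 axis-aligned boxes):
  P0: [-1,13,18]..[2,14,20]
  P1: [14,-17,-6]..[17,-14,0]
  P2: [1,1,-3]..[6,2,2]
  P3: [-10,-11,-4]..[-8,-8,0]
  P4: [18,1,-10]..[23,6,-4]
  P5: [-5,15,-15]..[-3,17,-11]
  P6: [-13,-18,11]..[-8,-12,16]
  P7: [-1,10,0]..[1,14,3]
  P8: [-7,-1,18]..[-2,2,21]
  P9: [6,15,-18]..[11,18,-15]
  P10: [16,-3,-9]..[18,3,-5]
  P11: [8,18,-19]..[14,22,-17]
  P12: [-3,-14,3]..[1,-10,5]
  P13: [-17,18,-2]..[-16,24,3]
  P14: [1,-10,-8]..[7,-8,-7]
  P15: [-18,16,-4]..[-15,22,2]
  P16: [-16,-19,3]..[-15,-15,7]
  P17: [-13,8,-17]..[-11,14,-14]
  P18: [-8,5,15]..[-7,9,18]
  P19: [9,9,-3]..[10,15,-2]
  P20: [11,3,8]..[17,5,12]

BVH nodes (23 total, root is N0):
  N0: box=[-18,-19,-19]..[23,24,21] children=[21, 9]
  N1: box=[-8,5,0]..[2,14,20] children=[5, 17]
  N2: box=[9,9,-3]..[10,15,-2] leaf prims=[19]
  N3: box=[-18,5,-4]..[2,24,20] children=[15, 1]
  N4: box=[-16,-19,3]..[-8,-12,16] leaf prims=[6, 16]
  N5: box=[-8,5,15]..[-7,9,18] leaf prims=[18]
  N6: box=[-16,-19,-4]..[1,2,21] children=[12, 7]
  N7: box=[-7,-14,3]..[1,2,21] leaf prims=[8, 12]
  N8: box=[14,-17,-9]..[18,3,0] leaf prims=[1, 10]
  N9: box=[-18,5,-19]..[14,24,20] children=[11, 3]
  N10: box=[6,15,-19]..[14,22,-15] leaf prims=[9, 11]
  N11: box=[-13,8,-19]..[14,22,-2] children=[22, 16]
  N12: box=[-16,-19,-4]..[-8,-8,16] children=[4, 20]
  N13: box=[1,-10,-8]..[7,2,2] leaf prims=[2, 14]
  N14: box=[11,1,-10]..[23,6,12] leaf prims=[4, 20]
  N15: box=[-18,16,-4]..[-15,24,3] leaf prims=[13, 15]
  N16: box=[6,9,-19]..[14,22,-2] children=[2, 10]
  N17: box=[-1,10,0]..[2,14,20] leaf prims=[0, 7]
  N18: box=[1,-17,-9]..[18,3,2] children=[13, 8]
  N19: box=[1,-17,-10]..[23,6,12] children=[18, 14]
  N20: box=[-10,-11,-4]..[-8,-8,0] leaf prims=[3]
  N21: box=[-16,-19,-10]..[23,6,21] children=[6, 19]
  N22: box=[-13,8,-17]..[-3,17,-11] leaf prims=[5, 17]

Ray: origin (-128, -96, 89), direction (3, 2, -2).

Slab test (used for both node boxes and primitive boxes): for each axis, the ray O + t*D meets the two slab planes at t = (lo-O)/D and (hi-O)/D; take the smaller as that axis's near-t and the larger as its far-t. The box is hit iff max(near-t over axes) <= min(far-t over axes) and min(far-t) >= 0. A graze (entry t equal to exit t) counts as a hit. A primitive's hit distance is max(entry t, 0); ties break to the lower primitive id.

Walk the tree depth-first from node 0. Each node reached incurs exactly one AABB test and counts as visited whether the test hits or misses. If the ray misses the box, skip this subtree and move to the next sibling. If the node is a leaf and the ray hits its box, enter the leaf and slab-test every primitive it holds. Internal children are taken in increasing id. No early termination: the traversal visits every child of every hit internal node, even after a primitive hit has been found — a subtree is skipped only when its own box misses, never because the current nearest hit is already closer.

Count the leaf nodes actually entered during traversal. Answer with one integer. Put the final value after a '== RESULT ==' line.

Walk:
N0 x:[110/3,151/3] y:[77/2,60] z:[34,54] -> hit [77/2,151/3], descend [9, 21]
  N9 x:[110/3,142/3] y:[101/2,60] z:[69/2,54] -> miss, prune
  N21 x:[112/3,151/3] y:[77/2,51] z:[34,99/2] -> hit [77/2,99/2], descend [6, 19]
    N6 x:[112/3,43] y:[77/2,49] z:[34,93/2] -> hit [77/2,43], descend [7, 12]
      N7 x:[121/3,43] y:[41,49] z:[34,43] -> hit [41,43] leaf, test {P8(miss), P12@t=42}
      N12 x:[112/3,40] y:[77/2,44] z:[73/2,93/2] -> hit [77/2,40], descend [4, 20]
        N4 x:[112/3,40] y:[77/2,42] z:[73/2,43] -> hit [77/2,40] leaf, test {P6@t=39, P16(miss)}
        N20 x:[118/3,40] y:[85/2,44] z:[89/2,93/2] -> miss, prune
    N19 x:[43,151/3] y:[79/2,51] z:[77/2,99/2] -> hit [43,99/2], descend [14, 18]
      N14 x:[139/3,151/3] y:[97/2,51] z:[77/2,99/2] -> hit [97/2,99/2] leaf, test {P4@t=146/3, P20(miss)}
      N18 x:[43,146/3] y:[79/2,99/2] z:[87/2,49] -> hit [87/2,146/3], descend [8, 13]
        N8 x:[142/3,146/3] y:[79/2,99/2] z:[89/2,49] -> hit [142/3,146/3] leaf, test {P1(miss), P10@t=48}
        N13 x:[43,45] y:[43,49] z:[87/2,97/2] -> hit [87/2,45] leaf, test {P2(miss), P14(miss)}

Summary -> nodes [0, 9, 21, 6, 7, 12, 4, 20, 19, 14, 18, 8, 13]; box-tests=13; leaf-entries=5; first=P6

== RESULT ==
5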